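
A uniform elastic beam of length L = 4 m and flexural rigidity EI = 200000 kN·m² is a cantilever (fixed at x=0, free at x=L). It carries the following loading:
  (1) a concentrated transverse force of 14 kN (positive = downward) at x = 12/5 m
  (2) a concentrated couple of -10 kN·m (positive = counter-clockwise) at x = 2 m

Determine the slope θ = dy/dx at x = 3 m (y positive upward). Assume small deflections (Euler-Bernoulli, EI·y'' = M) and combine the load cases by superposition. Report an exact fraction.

θ(3) = -377/1250000 rad

Load 1 — point force P=14 kN at a=12/5 m (b=L-a=8/5):
  θ_1 = -Pa²/(2EI)  [x>a] = -14·(12/5)²/(2·200000) = -63/312500 rad
Load 2 — applied couple M₀=-10 kN·m at a=2 m (b=L-a=2):
  θ_2 = M₀a/EI  [x>a] = (-10)·2/200000 = -1/10000 rad
Superposition: θ = Σ θ_i = -377/1250000 rad ≈ -0.000302 rad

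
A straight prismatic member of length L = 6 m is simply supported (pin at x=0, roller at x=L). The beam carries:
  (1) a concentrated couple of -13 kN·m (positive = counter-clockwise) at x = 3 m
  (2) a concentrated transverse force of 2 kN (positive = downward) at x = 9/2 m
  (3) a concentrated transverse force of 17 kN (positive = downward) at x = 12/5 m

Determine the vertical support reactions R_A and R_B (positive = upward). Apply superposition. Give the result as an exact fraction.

R_A = 128/15 kN, R_B = 157/15 kN

Load 1 — applied couple M₀=-13 kN·m at a=3 m (b=L-a=3):
  R_A = M₀/L = (-13)/6 = -13/6 kN
  R_B = -M₀/L = -(-13)/6 = 13/6 kN
Load 2 — point force P=2 kN at a=9/2 m (b=L-a=3/2):
  R_A = Pb/L = 2·(3/2)/6 = 1/2 kN
  R_B = Pa/L = 2·(9/2)/6 = 3/2 kN
Load 3 — point force P=17 kN at a=12/5 m (b=L-a=18/5):
  R_A = Pb/L = 17·(18/5)/6 = 51/5 kN
  R_B = Pa/L = 17·(12/5)/6 = 34/5 kN
Superposition: R_A = 128/15 kN, R_B = 157/15 kN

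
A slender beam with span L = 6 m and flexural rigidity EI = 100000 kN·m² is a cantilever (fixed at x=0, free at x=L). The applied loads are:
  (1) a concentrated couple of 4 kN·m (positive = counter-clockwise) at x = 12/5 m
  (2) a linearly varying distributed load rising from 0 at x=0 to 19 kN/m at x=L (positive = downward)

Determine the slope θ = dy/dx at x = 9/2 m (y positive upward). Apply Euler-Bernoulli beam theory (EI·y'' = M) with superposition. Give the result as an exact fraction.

θ(9/2) = -631527/128000000 rad

Load 1 — applied couple M₀=4 kN·m at a=12/5 m (b=L-a=18/5):
  θ_1 = M₀a/EI  [x>a] = 4·(12/5)/100000 = 3/31250 rad
Load 2 — triangular load w₀=19 kN/m (0→w₀ over full span):
  θ_2 = (w₀Lx²/4-w₀L²x/3-w₀x⁴/(24L))/EI = (19·6·(9/2)²/4-19·6²·(9/2)/3-19·(9/2)⁴/(24·6))/100000 = -128763/25600000 rad
Superposition: θ = Σ θ_i = -631527/128000000 rad ≈ -0.004934 rad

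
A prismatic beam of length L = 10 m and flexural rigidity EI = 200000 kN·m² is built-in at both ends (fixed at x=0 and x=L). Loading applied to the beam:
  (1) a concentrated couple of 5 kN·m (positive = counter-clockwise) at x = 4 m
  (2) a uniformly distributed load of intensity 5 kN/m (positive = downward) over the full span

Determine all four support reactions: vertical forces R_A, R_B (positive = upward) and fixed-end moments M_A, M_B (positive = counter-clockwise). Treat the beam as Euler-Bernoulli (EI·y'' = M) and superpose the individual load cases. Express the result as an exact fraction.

Load 1 — applied couple M₀=5 kN·m at a=4 m (b=L-a=6):
  R_A = 6M₀ab/L³ = 6·5·4·6/10³ = 18/25 kN
  M_A = M₀b(2a-b)/L² = 5·6·(2·4-6)/10² = 3/5 kN·m
  R_B = -6M₀ab/L³ = -6·5·4·6/10³ = -18/25 kN
  M_B = M₀a(2b-a)/L² = 5·4·(2·6-4)/10² = 8/5 kN·m
Load 2 — uniform load w=5 kN/m over full span:
  R_A = wL/2 = 5·10/2 = 25 kN
  M_A = wL²/12 = 5·10²/12 = 125/3 kN·m
  R_B = wL/2 = 5·10/2 = 25 kN
  M_B = -wL²/12 = -5·10²/12 = -125/3 kN·m
Superposition: R_A = 643/25 kN, M_A = 634/15 kN·m, R_B = 607/25 kN, M_B = -601/15 kN·m

R_A = 643/25 kN, M_A = 634/15 kN·m, R_B = 607/25 kN, M_B = -601/15 kN·m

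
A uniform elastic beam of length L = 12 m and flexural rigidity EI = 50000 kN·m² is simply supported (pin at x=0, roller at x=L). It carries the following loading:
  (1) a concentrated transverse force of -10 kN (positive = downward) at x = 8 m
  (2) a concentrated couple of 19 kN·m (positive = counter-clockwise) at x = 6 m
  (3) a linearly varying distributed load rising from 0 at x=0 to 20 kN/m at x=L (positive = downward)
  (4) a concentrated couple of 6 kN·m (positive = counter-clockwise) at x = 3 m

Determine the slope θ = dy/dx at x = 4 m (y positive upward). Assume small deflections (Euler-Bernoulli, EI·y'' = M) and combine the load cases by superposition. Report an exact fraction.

Load 1 — point force P=-10 kN at a=8 m (b=L-a=4):
  θ_1 = -Pb(L²-b²-3x²)/(6LEI)  [x≤a] = -(-10)·4·(12²-4²-3·4²)/(6·12·50000) = 1/1125 rad
Load 2 — applied couple M₀=19 kN·m at a=6 m (b=L-a=6):
  θ_2 = (M₀x²/(2L)+C₁)/EI  [x≤a] with C₁=M₀(3b²-L²)/(6L)=-19/2 = (19·4²/(2·12)+(-19/2))/50000 = 19/300000 rad
Load 3 — triangular load w₀=20 kN/m (0→w₀ over full span):
  θ_3 = -w₀(7L⁴-30L²x²+15x⁴)/(360LEI) = -20·(7·12⁴-30·12²·4²+15·4⁴)/(360·12·50000) = -208/28125 rad
Load 4 — applied couple M₀=6 kN·m at a=3 m (b=L-a=9):
  θ_4 = (M₀x²/(2L)-M₀(x-a)+C₁)/EI  [x>a] with C₁=M₀(3b²-L²)/(6L)=33/4 = (6·4²/(2·12)-6·(4-3)+(33/4))/50000 = 1/8000 rad
Superposition: θ = Σ θ_i = -3791/600000 rad ≈ -0.006318 rad

θ(4) = -3791/600000 rad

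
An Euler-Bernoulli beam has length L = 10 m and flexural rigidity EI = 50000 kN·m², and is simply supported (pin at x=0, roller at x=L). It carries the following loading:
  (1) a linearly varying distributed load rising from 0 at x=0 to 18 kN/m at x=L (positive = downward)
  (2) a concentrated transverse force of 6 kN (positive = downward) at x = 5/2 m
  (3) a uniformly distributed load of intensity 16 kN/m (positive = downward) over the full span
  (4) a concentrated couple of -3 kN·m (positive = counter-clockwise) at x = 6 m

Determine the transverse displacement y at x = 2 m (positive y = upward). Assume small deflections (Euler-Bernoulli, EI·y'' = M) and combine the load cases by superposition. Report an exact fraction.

Load 1 — triangular load w₀=18 kN/m (0→w₀ over full span):
  y_1 = -w₀x(7L⁴-10L²x²+3x⁴)/(360LEI) = -18·2·(7·10⁴-10·10²·2²+3·2⁴)/(360·10·50000) = -1032/78125 m
Load 2 — point force P=6 kN at a=5/2 m (b=L-a=15/2):
  y_2 = -Pbx(L²-b²-x²)/(6LEI)  [x≤a] = -6·(15/2)·2·(10²-(15/2)²-2²)/(6·10·50000) = -477/400000 m
Load 3 — uniform load w=16 kN/m over full span:
  y_3 = -wx(L³-2Lx²+x³)/(24EI) = -16·2·(10³-2·10·2²+2³)/(24·50000) = -232/9375 m
Load 4 — applied couple M₀=-3 kN·m at a=6 m (b=L-a=4):
  y_4 = (M₀x³/(6L)+C₁x)/EI  [x≤a] with C₁=M₀(3b²-L²)/(6L)=13/5 = ((-3)·2³/(6·10)+(13/5)·2)/50000 = 3/31250 m
Superposition: y = Σ y_i = -1171583/30000000 m ≈ -0.039053 m

y(2) = -1171583/30000000 m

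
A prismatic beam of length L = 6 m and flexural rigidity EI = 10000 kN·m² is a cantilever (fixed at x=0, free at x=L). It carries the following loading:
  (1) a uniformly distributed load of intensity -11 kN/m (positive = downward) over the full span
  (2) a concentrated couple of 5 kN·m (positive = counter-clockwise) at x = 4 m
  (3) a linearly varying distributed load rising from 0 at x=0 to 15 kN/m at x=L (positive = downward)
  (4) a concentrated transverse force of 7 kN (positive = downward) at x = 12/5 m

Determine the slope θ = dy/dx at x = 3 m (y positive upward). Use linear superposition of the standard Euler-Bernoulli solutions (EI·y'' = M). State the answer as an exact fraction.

Load 1 — uniform load w=-11 kN/m over full span:
  θ_1 = -wx(x²-3Lx+3L²)/(6EI) = -(-11)·3·(3²-3·6·3+3·6²)/(6·10000) = 693/20000 rad
Load 2 — applied couple M₀=5 kN·m at a=4 m (b=L-a=2):
  θ_2 = M₀x/EI  [x≤a] = 5·3/10000 = 3/2000 rad
Load 3 — triangular load w₀=15 kN/m (0→w₀ over full span):
  θ_3 = (w₀Lx²/4-w₀L²x/3-w₀x⁴/(24L))/EI = (15·6·3²/4-15·6²·3/3-15·3⁴/(24·6))/10000 = -1107/32000 rad
Load 4 — point force P=7 kN at a=12/5 m (b=L-a=18/5):
  θ_4 = -Pa²/(2EI)  [x>a] = -7·(12/5)²/(2·10000) = -63/31250 rad
Superposition: θ = Σ θ_i = -1839/4000000 rad ≈ -0.000460 rad

θ(3) = -1839/4000000 rad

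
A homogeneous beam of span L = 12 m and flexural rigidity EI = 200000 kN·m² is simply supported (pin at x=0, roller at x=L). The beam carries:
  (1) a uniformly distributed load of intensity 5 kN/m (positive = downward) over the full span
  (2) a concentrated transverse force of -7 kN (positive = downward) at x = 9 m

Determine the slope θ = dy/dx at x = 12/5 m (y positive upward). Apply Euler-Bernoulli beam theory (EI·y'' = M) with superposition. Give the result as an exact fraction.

Load 1 — uniform load w=5 kN/m over full span:
  θ_1 = -w(L³-6Lx²+4x³)/(24EI) = -5·(12³-6·12·(12/5)²+4·(12/5)³)/(24·200000) = -891/625000 rad
Load 2 — point force P=-7 kN at a=9 m (b=L-a=3):
  θ_2 = -Pb(L²-b²-3x²)/(6LEI)  [x≤a] = -(-7)·3·(12²-3²-3·(12/5)²)/(6·12·200000) = 6867/40000000 rad
Superposition: θ = Σ θ_i = -50157/40000000 rad ≈ -0.001254 rad

θ(12/5) = -50157/40000000 rad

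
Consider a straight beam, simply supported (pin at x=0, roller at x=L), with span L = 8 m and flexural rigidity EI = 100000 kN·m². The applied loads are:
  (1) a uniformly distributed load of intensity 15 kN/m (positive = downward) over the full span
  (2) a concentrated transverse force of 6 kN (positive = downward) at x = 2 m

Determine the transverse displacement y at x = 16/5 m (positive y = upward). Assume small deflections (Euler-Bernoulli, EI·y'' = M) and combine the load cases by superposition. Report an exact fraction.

y(16/5) = -12597/1562500 m

Load 1 — uniform load w=15 kN/m over full span:
  y_1 = -wx(L³-2Lx²+x³)/(24EI) = -15·(16/5)·(8³-2·8·(16/5)²+(16/5)³)/(24·100000) = -2976/390625 m
Load 2 — point force P=6 kN at a=2 m (b=L-a=6):
  y_2 = -Pa(L-x)(2Lx-a²-x²)/(6LEI)  [x>a] = -6·2·(8-(16/5))·(2·8·(16/5)-2²-(16/5)²)/(6·8·100000) = -693/1562500 m
Superposition: y = Σ y_i = -12597/1562500 m ≈ -0.008062 m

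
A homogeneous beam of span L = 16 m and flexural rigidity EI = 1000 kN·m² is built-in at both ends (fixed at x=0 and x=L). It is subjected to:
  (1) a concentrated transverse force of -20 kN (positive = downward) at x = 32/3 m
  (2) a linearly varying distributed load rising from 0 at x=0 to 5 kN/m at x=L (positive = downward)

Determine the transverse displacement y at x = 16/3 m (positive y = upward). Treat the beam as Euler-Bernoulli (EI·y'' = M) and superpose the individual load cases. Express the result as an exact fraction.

Load 1 — point force P=-20 kN at a=32/3 m (b=L-a=16/3):
  y_1 = -Pb²x²(3aL-(3a+b)x)/(6L³EI)  [x≤a] = -(-20)·(16/3)²·(16/3)²·(3·(32/3)·16-(3·(32/3)+(16/3))·(16/3))/(6·16³·1000) = 11264/54675 m
Load 2 — triangular load w₀=5 kN/m (0→w₀ over full span):
  y_2 = -w₀x²(L-x)²(x+2L)/(120LEI) = -5·(16/3)²·(16-(16/3))²·((16/3)+2·16)/(120·16·1000) = -28672/91125 m
Superposition: y = Σ y_i = -29696/273375 m ≈ -0.108627 m

y(16/3) = -29696/273375 m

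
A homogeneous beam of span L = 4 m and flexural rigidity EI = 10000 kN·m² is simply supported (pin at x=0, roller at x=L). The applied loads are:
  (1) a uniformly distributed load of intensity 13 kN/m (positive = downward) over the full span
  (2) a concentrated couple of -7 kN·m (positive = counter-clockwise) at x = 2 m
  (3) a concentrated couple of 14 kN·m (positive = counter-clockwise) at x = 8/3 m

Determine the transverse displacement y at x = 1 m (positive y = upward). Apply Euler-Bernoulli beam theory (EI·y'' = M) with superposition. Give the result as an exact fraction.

Load 1 — uniform load w=13 kN/m over full span:
  y_1 = -wx(L³-2Lx²+x³)/(24EI) = -13·1·(4³-2·4·1²+1³)/(24·10000) = -247/80000 m
Load 2 — applied couple M₀=-7 kN·m at a=2 m (b=L-a=2):
  y_2 = (M₀x³/(6L)+C₁x)/EI  [x≤a] with C₁=M₀(3b²-L²)/(6L)=7/6 = ((-7)·1³/(6·4)+(7/6)·1)/10000 = 7/80000 m
Load 3 — applied couple M₀=14 kN·m at a=8/3 m (b=L-a=4/3):
  y_3 = (M₀x³/(6L)+C₁x)/EI  [x≤a] with C₁=M₀(3b²-L²)/(6L)=-56/9 = (14·1³/(6·4)+(-56/9)·1)/10000 = -203/360000 m
Superposition: y = Σ y_i = -1283/360000 m ≈ -0.003564 m

y(1) = -1283/360000 m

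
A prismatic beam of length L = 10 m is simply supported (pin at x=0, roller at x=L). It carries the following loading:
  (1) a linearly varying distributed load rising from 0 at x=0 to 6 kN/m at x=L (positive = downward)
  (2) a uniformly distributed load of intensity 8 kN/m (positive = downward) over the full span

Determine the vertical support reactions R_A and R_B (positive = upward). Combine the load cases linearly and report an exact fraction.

R_A = 50 kN, R_B = 60 kN

Load 1 — triangular load w₀=6 kN/m (0→w₀ over full span):
  R_A = w₀L/6 = 6·10/6 = 10 kN
  R_B = w₀L/3 = 6·10/3 = 20 kN
Load 2 — uniform load w=8 kN/m over full span:
  R_A = wL/2 = 8·10/2 = 40 kN
  R_B = wL/2 = 8·10/2 = 40 kN
Superposition: R_A = 50 kN, R_B = 60 kN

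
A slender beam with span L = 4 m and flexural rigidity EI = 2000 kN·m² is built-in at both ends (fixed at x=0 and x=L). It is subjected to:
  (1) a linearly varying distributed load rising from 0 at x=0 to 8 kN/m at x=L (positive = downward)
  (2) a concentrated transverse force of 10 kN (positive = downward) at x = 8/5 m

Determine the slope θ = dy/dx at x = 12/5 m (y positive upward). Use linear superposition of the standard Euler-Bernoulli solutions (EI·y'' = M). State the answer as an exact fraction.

Load 1 — triangular load w₀=8 kN/m (0→w₀ over full span):
  θ_1 = -w₀(2x(L-x)(L-2x)(x+2L)+x²(L-x)²)/(120LEI) = -8·(2·(12/5)·(4-(12/5))·(4-2·(12/5))·((12/5)+2·4)+(12/5)²·(4-(12/5))²)/(120·4·2000) = 32/78125 rad
Load 2 — point force P=10 kN at a=8/5 m (b=L-a=12/5):
  θ_2 = Pa²(L-x)(2bL-(3b+a)(L-x))/(2L³EI)  [x>a] = 10·(8/5)²·(4-(12/5))·(2·(12/5)·4-(3·(12/5)+(8/5))·(4-(12/5)))/(2·4³·2000) = 64/78125 rad
Superposition: θ = Σ θ_i = 96/78125 rad ≈ 0.001229 rad

θ(12/5) = 96/78125 rad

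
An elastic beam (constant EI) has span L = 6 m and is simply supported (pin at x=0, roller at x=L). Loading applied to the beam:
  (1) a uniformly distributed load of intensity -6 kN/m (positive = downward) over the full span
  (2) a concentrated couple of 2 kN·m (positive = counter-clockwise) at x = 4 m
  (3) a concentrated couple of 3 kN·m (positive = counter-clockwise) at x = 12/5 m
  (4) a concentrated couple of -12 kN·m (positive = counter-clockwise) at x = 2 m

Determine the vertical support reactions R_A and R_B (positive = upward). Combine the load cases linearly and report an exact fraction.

Load 1 — uniform load w=-6 kN/m over full span:
  R_A = wL/2 = (-6)·6/2 = -18 kN
  R_B = wL/2 = (-6)·6/2 = -18 kN
Load 2 — applied couple M₀=2 kN·m at a=4 m (b=L-a=2):
  R_A = M₀/L = 2/6 = 1/3 kN
  R_B = -M₀/L = -2/6 = -1/3 kN
Load 3 — applied couple M₀=3 kN·m at a=12/5 m (b=L-a=18/5):
  R_A = M₀/L = 3/6 = 1/2 kN
  R_B = -M₀/L = -3/6 = -1/2 kN
Load 4 — applied couple M₀=-12 kN·m at a=2 m (b=L-a=4):
  R_A = M₀/L = (-12)/6 = -2 kN
  R_B = -M₀/L = -(-12)/6 = 2 kN
Superposition: R_A = -115/6 kN, R_B = -101/6 kN

R_A = -115/6 kN, R_B = -101/6 kN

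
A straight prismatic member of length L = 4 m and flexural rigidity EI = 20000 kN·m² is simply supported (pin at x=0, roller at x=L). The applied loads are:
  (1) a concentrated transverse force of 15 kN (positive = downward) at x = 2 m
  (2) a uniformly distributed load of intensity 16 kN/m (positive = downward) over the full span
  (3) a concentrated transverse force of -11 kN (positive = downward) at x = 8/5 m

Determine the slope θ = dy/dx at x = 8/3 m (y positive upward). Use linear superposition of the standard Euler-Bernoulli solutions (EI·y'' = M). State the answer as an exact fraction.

Load 1 — point force P=15 kN at a=2 m (b=L-a=2):
  θ_1 = -Pa(2L²-6Lx+3x²+a²)/(6LEI)  [x>a] = -15·2·(2·4²-6·4·(8/3)+3·(8/3)²+2²)/(6·4·20000) = 1/2400 rad
Load 2 — uniform load w=16 kN/m over full span:
  θ_2 = -w(L³-6Lx²+4x³)/(24EI) = -16·(4³-6·4·(8/3)²+4·(8/3)³)/(24·20000) = 52/50625 rad
Load 3 — point force P=-11 kN at a=8/5 m (b=L-a=12/5):
  θ_3 = -Pa(2L²-6Lx+3x²+a²)/(6LEI)  [x>a] = -(-11)·(8/5)·(2·4²-6·4·(8/3)+3·(8/3)²+(8/5)²)/(6·4·20000) = -209/703125 rad
Superposition: θ = Σ θ_i = 232183/202500000 rad ≈ 0.001147 rad

θ(8/3) = 232183/202500000 rad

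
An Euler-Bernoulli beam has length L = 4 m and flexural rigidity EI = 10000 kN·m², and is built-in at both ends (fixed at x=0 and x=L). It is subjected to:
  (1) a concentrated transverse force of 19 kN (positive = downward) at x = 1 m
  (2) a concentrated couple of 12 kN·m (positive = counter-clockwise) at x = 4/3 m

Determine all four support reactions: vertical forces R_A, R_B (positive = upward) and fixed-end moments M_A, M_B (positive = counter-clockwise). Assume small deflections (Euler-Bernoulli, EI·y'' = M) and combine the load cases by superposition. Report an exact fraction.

R_A = 641/32 kN, M_A = 171/16 kN·m, R_B = -33/32 kN, M_B = 7/16 kN·m

Load 1 — point force P=19 kN at a=1 m (b=L-a=3):
  R_A = Pb²(3a+b)/L³ = 19·3²·(3·1+3)/4³ = 513/32 kN
  M_A = Pab²/L² = 19·1·3²/4² = 171/16 kN·m
  R_B = Pa²(a+3b)/L³ = 19·1²·(1+3·3)/4³ = 95/32 kN
  M_B = -Pa²b/L² = -19·1²·3/4² = -57/16 kN·m
Load 2 — applied couple M₀=12 kN·m at a=4/3 m (b=L-a=8/3):
  R_A = 6M₀ab/L³ = 6·12·(4/3)·(8/3)/4³ = 4 kN
  M_A = M₀b(2a-b)/L² = 12·(8/3)·(2·(4/3)-(8/3))/4² = 0 kN·m
  R_B = -6M₀ab/L³ = -6·12·(4/3)·(8/3)/4³ = -4 kN
  M_B = M₀a(2b-a)/L² = 12·(4/3)·(2·(8/3)-(4/3))/4² = 4 kN·m
Superposition: R_A = 641/32 kN, M_A = 171/16 kN·m, R_B = -33/32 kN, M_B = 7/16 kN·m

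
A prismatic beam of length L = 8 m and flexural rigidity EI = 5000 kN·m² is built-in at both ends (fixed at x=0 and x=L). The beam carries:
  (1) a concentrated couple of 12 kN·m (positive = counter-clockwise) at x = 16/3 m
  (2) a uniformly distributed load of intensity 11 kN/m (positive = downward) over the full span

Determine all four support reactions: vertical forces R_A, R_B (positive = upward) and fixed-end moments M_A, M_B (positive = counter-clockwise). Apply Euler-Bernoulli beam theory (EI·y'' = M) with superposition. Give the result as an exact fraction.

R_A = 46 kN, M_A = 188/3 kN·m, R_B = 42 kN, M_B = -176/3 kN·m

Load 1 — applied couple M₀=12 kN·m at a=16/3 m (b=L-a=8/3):
  R_A = 6M₀ab/L³ = 6·12·(16/3)·(8/3)/8³ = 2 kN
  M_A = M₀b(2a-b)/L² = 12·(8/3)·(2·(16/3)-(8/3))/8² = 4 kN·m
  R_B = -6M₀ab/L³ = -6·12·(16/3)·(8/3)/8³ = -2 kN
  M_B = M₀a(2b-a)/L² = 12·(16/3)·(2·(8/3)-(16/3))/8² = 0 kN·m
Load 2 — uniform load w=11 kN/m over full span:
  R_A = wL/2 = 11·8/2 = 44 kN
  M_A = wL²/12 = 11·8²/12 = 176/3 kN·m
  R_B = wL/2 = 11·8/2 = 44 kN
  M_B = -wL²/12 = -11·8²/12 = -176/3 kN·m
Superposition: R_A = 46 kN, M_A = 188/3 kN·m, R_B = 42 kN, M_B = -176/3 kN·m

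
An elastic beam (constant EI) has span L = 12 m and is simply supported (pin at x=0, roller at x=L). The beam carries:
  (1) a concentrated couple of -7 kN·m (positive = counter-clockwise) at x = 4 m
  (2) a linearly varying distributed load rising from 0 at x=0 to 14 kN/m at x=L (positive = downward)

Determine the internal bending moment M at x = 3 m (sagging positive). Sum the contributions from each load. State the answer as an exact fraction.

M(3) = 77 kN·m

Load 1 — applied couple M₀=-7 kN·m at a=4 m (b=L-a=8):
  M_1 = M₀x/L  [x≤a] = (-7)·3/12 = -7/4 kN·m
Load 2 — triangular load w₀=14 kN/m (0→w₀ over full span):
  M_2 = w₀Lx/6 - w₀x³/(6L) = 14·12·3/6 - 14·3³/(6·12) = 315/4 kN·m
Superposition: M = Σ M_i = 77 kN·m ≈ 77.000000 kN·m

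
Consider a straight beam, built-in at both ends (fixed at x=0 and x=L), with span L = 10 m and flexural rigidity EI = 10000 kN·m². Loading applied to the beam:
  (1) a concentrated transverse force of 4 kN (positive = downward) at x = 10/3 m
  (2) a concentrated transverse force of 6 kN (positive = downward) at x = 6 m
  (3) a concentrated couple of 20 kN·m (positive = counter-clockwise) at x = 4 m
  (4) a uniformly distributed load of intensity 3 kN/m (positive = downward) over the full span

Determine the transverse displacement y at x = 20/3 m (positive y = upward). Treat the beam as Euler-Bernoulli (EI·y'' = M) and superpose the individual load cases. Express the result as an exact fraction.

Load 1 — point force P=4 kN at a=10/3 m (b=L-a=20/3):
  y_1 = -Pa²(L-x)²(3bL-(3b+a)(L-x))/(6L³EI)  [x>a] = -4·(10/3)²·(10-(20/3))²·(3·(20/3)·10-(3·(20/3)+(10/3))·(10-(20/3)))/(6·10³·10000) = -11/10935 m
Load 2 — point force P=6 kN at a=6 m (b=L-a=4):
  y_2 = -Pa²(L-x)²(3bL-(3b+a)(L-x))/(6L³EI)  [x>a] = -6·6²·(10-(20/3))²·(3·4·10-(3·4+6)·(10-(20/3)))/(6·10³·10000) = -3/1250 m
Load 3 — applied couple M₀=20 kN·m at a=4 m (b=L-a=6):
  y_3 = (R_Ax³/6 - M_Ax²/2 - M₀(x-a)²/2)/EI  [x>a] with R_A=72/25, M_A=12/5 = ((72/25)·(20/3)³/6 - (12/5)·(20/3)²/2 - 20·((20/3)-4)²/2)/10000 = 2/1125 m
Load 4 — uniform load w=3 kN/m over full span:
  y_4 = -wx²(L-x)²/(24EI) = -3·(20/3)²·(10-(20/3))²/(24·10000) = -1/162 m
Superposition: y = Σ y_i = -10663/1366875 m ≈ -0.007801 m

y(20/3) = -10663/1366875 m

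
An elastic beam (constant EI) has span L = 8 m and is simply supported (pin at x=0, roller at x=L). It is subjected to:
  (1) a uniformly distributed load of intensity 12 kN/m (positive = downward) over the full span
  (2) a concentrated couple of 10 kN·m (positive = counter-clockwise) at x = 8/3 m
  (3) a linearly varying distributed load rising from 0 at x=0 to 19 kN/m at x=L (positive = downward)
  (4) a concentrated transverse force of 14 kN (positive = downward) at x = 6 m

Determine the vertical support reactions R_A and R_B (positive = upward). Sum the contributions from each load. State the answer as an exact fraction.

R_A = 937/12 kN, R_B = 1295/12 kN

Load 1 — uniform load w=12 kN/m over full span:
  R_A = wL/2 = 12·8/2 = 48 kN
  R_B = wL/2 = 12·8/2 = 48 kN
Load 2 — applied couple M₀=10 kN·m at a=8/3 m (b=L-a=16/3):
  R_A = M₀/L = 10/8 = 5/4 kN
  R_B = -M₀/L = -10/8 = -5/4 kN
Load 3 — triangular load w₀=19 kN/m (0→w₀ over full span):
  R_A = w₀L/6 = 19·8/6 = 76/3 kN
  R_B = w₀L/3 = 19·8/3 = 152/3 kN
Load 4 — point force P=14 kN at a=6 m (b=L-a=2):
  R_A = Pb/L = 14·2/8 = 7/2 kN
  R_B = Pa/L = 14·6/8 = 21/2 kN
Superposition: R_A = 937/12 kN, R_B = 1295/12 kN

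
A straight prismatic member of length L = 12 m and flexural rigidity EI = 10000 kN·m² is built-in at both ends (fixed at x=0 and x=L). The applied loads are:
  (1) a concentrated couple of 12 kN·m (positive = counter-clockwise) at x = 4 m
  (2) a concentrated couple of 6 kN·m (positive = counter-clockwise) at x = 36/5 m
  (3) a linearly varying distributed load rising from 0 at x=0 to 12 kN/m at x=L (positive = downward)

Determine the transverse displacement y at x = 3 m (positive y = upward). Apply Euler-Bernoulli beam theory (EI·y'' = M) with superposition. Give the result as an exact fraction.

y(3) = -6537/400000 m

Load 1 — applied couple M₀=12 kN·m at a=4 m (b=L-a=8):
  y_1 = (R_Ax³/6 - M_Ax²/2)/EI  [x≤a] with R_A=4/3, M_A=0 = ((4/3)·3³/6 - 0·3²/2)/10000 = 3/5000 m
Load 2 — applied couple M₀=6 kN·m at a=36/5 m (b=L-a=24/5):
  y_2 = (R_Ax³/6 - M_Ax²/2)/EI  [x≤a] with R_A=18/25, M_A=48/25 = ((18/25)·3³/6 - (48/25)·3²/2)/10000 = -27/50000 m
Load 3 — triangular load w₀=12 kN/m (0→w₀ over full span):
  y_3 = -w₀x²(L-x)²(x+2L)/(120LEI) = -12·3²·(12-3)²·(3+2·12)/(120·12·10000) = -6561/400000 m
Superposition: y = Σ y_i = -6537/400000 m ≈ -0.016342 m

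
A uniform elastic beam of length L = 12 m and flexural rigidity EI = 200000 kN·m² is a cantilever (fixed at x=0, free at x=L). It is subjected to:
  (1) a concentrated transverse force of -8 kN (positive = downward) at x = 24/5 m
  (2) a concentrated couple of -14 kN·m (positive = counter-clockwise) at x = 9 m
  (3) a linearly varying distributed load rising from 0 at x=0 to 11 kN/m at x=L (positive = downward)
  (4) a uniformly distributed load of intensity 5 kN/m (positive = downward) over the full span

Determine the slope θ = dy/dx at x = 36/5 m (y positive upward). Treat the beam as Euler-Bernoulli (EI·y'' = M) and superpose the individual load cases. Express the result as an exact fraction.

θ(36/5) = -34668/1953125 rad

Load 1 — point force P=-8 kN at a=24/5 m (b=L-a=36/5):
  θ_1 = -Pa²/(2EI)  [x>a] = -(-8)·(24/5)²/(2·200000) = 36/78125 rad
Load 2 — applied couple M₀=-14 kN·m at a=9 m (b=L-a=3):
  θ_2 = M₀x/EI  [x≤a] = (-14)·(36/5)/200000 = -63/125000 rad
Load 3 — triangular load w₀=11 kN/m (0→w₀ over full span):
  θ_3 = (w₀Lx²/4-w₀L²x/3-w₀x⁴/(24L))/EI = (11·12·(36/5)²/4-11·12²·(36/5)/3-11·(36/5)⁴/(24·12))/200000 = -171369/15625000 rad
Load 4 — uniform load w=5 kN/m over full span:
  θ_4 = -wx(x²-3Lx+3L²)/(6EI) = -5·(36/5)·((36/5)²-3·12·(36/5)+3·12²)/(6·200000) = -1053/156250 rad
Superposition: θ = Σ θ_i = -34668/1953125 rad ≈ -0.017750 rad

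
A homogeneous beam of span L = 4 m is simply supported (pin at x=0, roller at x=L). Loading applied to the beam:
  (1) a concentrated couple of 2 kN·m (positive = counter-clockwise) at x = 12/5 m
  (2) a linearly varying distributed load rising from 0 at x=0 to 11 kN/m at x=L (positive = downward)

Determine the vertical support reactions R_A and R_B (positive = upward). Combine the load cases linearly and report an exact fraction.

R_A = 47/6 kN, R_B = 85/6 kN

Load 1 — applied couple M₀=2 kN·m at a=12/5 m (b=L-a=8/5):
  R_A = M₀/L = 2/4 = 1/2 kN
  R_B = -M₀/L = -2/4 = -1/2 kN
Load 2 — triangular load w₀=11 kN/m (0→w₀ over full span):
  R_A = w₀L/6 = 11·4/6 = 22/3 kN
  R_B = w₀L/3 = 11·4/3 = 44/3 kN
Superposition: R_A = 47/6 kN, R_B = 85/6 kN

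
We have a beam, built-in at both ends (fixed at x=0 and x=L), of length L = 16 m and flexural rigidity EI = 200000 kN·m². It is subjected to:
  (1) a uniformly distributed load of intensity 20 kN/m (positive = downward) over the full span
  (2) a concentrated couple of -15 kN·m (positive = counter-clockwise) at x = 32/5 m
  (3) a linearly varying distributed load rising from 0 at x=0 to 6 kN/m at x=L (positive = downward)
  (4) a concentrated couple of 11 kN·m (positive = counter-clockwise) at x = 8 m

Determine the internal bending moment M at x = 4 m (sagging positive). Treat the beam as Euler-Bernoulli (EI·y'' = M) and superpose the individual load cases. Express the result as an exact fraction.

M(4) = 6421/120 kN·m

Load 1 — uniform load w=20 kN/m over full span:
  M_1 = wLx/2 - wL²/12 - wx²/2 = 20·16·4/2 - 20·16²/12 - 20·4²/2 = 160/3 kN·m
Load 2 — applied couple M₀=-15 kN·m at a=32/5 m (b=L-a=48/5):
  M_2 = R_Ax - M_A  [x≤a] with R_A=-27/20, M_A=-9/5 = (-27/20)·4 - (-9/5) = -18/5 kN·m
Load 3 — triangular load w₀=6 kN/m (0→w₀ over full span):
  M_3 = 3w₀Lx/20 - w₀L²/30 - w₀x³/(6L) = 3·6·16·4/20 - 6·16²/30 - 6·4³/(6·16) = 12/5 kN·m
Load 4 — applied couple M₀=11 kN·m at a=8 m (b=L-a=8):
  M_4 = R_Ax - M_A  [x≤a] with R_A=33/32, M_A=11/4 = (33/32)·4 - (11/4) = 11/8 kN·m
Superposition: M = Σ M_i = 6421/120 kN·m ≈ 53.508333 kN·m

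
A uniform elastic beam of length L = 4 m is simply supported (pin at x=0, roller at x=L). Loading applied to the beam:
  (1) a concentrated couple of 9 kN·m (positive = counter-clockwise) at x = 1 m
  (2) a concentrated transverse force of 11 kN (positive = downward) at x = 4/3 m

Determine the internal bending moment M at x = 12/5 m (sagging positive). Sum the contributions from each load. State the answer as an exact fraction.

M(12/5) = 34/15 kN·m

Load 1 — applied couple M₀=9 kN·m at a=1 m (b=L-a=3):
  M_1 = M₀x/L - M₀  [x>a] = 9·(12/5)/4 - 9 = -18/5 kN·m
Load 2 — point force P=11 kN at a=4/3 m (b=L-a=8/3):
  M_2 = Pa(L-x)/L  [x>a] = 11·(4/3)·(4-(12/5))/4 = 88/15 kN·m
Superposition: M = Σ M_i = 34/15 kN·m ≈ 2.266667 kN·m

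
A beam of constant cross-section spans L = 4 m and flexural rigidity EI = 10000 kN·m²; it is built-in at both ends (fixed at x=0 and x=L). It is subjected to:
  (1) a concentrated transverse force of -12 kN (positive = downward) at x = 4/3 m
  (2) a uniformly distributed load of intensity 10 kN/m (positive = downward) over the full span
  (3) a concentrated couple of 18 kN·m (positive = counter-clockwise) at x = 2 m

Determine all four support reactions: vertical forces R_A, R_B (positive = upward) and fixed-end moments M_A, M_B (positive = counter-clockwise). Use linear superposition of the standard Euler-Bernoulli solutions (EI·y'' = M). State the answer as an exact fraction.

R_A = 643/36 kN, M_A = 193/18 kN·m, R_B = 365/36 kN, M_B = -95/18 kN·m

Load 1 — point force P=-12 kN at a=4/3 m (b=L-a=8/3):
  R_A = Pb²(3a+b)/L³ = (-12)·(8/3)²·(3·(4/3)+(8/3))/4³ = -80/9 kN
  M_A = Pab²/L² = (-12)·(4/3)·(8/3)²/4² = -64/9 kN·m
  R_B = Pa²(a+3b)/L³ = (-12)·(4/3)²·((4/3)+3·(8/3))/4³ = -28/9 kN
  M_B = -Pa²b/L² = -(-12)·(4/3)²·(8/3)/4² = 32/9 kN·m
Load 2 — uniform load w=10 kN/m over full span:
  R_A = wL/2 = 10·4/2 = 20 kN
  M_A = wL²/12 = 10·4²/12 = 40/3 kN·m
  R_B = wL/2 = 10·4/2 = 20 kN
  M_B = -wL²/12 = -10·4²/12 = -40/3 kN·m
Load 3 — applied couple M₀=18 kN·m at a=2 m (b=L-a=2):
  R_A = 6M₀ab/L³ = 6·18·2·2/4³ = 27/4 kN
  M_A = M₀b(2a-b)/L² = 18·2·(2·2-2)/4² = 9/2 kN·m
  R_B = -6M₀ab/L³ = -6·18·2·2/4³ = -27/4 kN
  M_B = M₀a(2b-a)/L² = 18·2·(2·2-2)/4² = 9/2 kN·m
Superposition: R_A = 643/36 kN, M_A = 193/18 kN·m, R_B = 365/36 kN, M_B = -95/18 kN·m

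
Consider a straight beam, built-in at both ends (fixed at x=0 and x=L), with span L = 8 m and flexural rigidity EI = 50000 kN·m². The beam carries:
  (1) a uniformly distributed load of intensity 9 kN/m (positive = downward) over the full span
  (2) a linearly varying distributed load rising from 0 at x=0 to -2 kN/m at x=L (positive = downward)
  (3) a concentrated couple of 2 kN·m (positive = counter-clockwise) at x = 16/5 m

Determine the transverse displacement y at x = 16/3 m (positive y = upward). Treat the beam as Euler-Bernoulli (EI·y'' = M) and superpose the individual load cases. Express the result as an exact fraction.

y(16/3) = -74864/56953125 m

Load 1 — uniform load w=9 kN/m over full span:
  y_1 = -wx²(L-x)²/(24EI) = -9·(16/3)²·(8-(16/3))²/(24·50000) = -128/84375 m
Load 2 — triangular load w₀=-2 kN/m (0→w₀ over full span):
  y_2 = -w₀x²(L-x)²(x+2L)/(120LEI) = -(-2)·(16/3)²·(8-(16/3))²·((16/3)+2·8)/(120·8·50000) = 2048/11390625 m
Load 3 — applied couple M₀=2 kN·m at a=16/5 m (b=L-a=24/5):
  y_3 = (R_Ax³/6 - M_Ax²/2 - M₀(x-a)²/2)/EI  [x>a] with R_A=9/25, M_A=6/25 = ((9/25)·(16/3)³/6 - (6/25)·(16/3)²/2 - 2·((16/3)-(16/5))²/2)/50000 = 16/703125 m
Superposition: y = Σ y_i = -74864/56953125 m ≈ -0.001314 m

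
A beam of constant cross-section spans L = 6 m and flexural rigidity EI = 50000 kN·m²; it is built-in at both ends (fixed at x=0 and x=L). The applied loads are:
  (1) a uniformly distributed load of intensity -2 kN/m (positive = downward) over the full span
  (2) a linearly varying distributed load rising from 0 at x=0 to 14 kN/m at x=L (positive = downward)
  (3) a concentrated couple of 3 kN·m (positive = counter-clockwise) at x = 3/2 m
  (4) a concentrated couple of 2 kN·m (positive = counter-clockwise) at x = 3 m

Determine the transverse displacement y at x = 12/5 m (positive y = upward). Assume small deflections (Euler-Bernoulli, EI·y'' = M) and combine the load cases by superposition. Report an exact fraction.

Load 1 — uniform load w=-2 kN/m over full span:
  y_1 = -wx²(L-x)²/(24EI) = -(-2)·(12/5)²·(6-(12/5))²/(24·50000) = 243/1953125 m
Load 2 — triangular load w₀=14 kN/m (0→w₀ over full span):
  y_2 = -w₀x²(L-x)²(x+2L)/(120LEI) = -14·(12/5)²·(6-(12/5))²·((12/5)+2·6)/(120·6·50000) = -20412/48828125 m
Load 3 — applied couple M₀=3 kN·m at a=3/2 m (b=L-a=9/2):
  y_3 = (R_Ax³/6 - M_Ax²/2 - M₀(x-a)²/2)/EI  [x>a] with R_A=9/16, M_A=-9/16 = ((9/16)·(12/5)³/6 - (-9/16)·(12/5)²/2 - 3·((12/5)-(3/2))²/2)/50000 = 1701/50000000 m
Load 4 — applied couple M₀=2 kN·m at a=3 m (b=L-a=3):
  y_4 = (R_Ax³/6 - M_Ax²/2)/EI  [x≤a] with R_A=1/2, M_A=1/2 = ((1/2)·(12/5)³/6 - (1/2)·(12/5)²/2)/50000 = -9/1562500 m
Superposition: y = Σ y_i = -1658511/6250000000 m ≈ -0.000265 m

y(12/5) = -1658511/6250000000 m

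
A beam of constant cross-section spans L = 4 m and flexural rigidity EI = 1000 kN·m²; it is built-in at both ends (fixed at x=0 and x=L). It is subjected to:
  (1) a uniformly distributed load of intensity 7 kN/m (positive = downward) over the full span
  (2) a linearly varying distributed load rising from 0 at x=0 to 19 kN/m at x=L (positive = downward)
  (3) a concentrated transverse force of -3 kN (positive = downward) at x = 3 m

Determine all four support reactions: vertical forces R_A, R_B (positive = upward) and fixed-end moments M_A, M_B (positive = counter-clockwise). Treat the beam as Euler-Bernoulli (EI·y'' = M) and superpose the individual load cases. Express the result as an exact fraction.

Load 1 — uniform load w=7 kN/m over full span:
  R_A = wL/2 = 7·4/2 = 14 kN
  M_A = wL²/12 = 7·4²/12 = 28/3 kN·m
  R_B = wL/2 = 7·4/2 = 14 kN
  M_B = -wL²/12 = -7·4²/12 = -28/3 kN·m
Load 2 — triangular load w₀=19 kN/m (0→w₀ over full span):
  R_A = 3w₀L/20 = 3·19·4/20 = 57/5 kN
  M_A = w₀L²/30 = 19·4²/30 = 152/15 kN·m
  R_B = 7w₀L/20 = 7·19·4/20 = 133/5 kN
  M_B = -w₀L²/20 = -19·4²/20 = -76/5 kN·m
Load 3 — point force P=-3 kN at a=3 m (b=L-a=1):
  R_A = Pb²(3a+b)/L³ = (-3)·1²·(3·3+1)/4³ = -15/32 kN
  M_A = Pab²/L² = (-3)·3·1²/4² = -9/16 kN·m
  R_B = Pa²(a+3b)/L³ = (-3)·3²·(3+3·1)/4³ = -81/32 kN
  M_B = -Pa²b/L² = -(-3)·3²·1/4² = 27/16 kN·m
Superposition: R_A = 3989/160 kN, M_A = 4537/240 kN·m, R_B = 6091/160 kN, M_B = -5483/240 kN·m

R_A = 3989/160 kN, M_A = 4537/240 kN·m, R_B = 6091/160 kN, M_B = -5483/240 kN·m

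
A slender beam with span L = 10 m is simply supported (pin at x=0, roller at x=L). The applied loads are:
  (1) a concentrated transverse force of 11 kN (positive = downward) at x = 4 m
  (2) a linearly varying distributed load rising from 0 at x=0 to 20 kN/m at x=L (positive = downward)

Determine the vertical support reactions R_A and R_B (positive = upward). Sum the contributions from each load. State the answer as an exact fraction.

Load 1 — point force P=11 kN at a=4 m (b=L-a=6):
  R_A = Pb/L = 11·6/10 = 33/5 kN
  R_B = Pa/L = 11·4/10 = 22/5 kN
Load 2 — triangular load w₀=20 kN/m (0→w₀ over full span):
  R_A = w₀L/6 = 20·10/6 = 100/3 kN
  R_B = w₀L/3 = 20·10/3 = 200/3 kN
Superposition: R_A = 599/15 kN, R_B = 1066/15 kN

R_A = 599/15 kN, R_B = 1066/15 kN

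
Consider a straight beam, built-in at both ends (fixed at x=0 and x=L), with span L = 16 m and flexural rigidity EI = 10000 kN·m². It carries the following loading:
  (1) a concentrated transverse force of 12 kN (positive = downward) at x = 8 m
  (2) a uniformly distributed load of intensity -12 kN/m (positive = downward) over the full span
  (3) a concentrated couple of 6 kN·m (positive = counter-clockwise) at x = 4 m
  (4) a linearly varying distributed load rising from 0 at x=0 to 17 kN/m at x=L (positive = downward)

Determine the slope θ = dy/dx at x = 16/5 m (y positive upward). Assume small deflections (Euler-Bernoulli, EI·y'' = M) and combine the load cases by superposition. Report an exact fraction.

Load 1 — point force P=12 kN at a=8 m (b=L-a=8):
  θ_1 = -Pb²x(2aL-(3a+b)x)/(2L³EI)  [x≤a] = -12·8²·(16/5)·(2·8·16-(3·8+8)·(16/5))/(2·16³·10000) = -72/15625 rad
Load 2 — uniform load w=-12 kN/m over full span:
  θ_2 = -wx(L-x)(L-2x)/(12EI) = -(-12)·(16/5)·(16-(16/5))·(16-2·(16/5))/(12·10000) = 3072/78125 rad
Load 3 — applied couple M₀=6 kN·m at a=4 m (b=L-a=12):
  θ_3 = (R_Ax²/2 - M_Ax)/EI  [x≤a] with R_A=27/64, M_A=-9/8 = ((27/64)·(16/5)²/2 - (-9/8)·(16/5))/10000 = 9/15625 rad
Load 4 — triangular load w₀=17 kN/m (0→w₀ over full span):
  θ_4 = -w₀(2x(L-x)(L-2x)(x+2L)+x²(L-x)²)/(120LEI) = -17·(2·(16/5)·(16-(16/5))·(16-2·(16/5))·((16/5)+2·16)+(16/5)²·(16-(16/5))²)/(120·16·10000) = -30464/1171875 rad
Superposition: θ = Σ θ_i = 10891/1171875 rad ≈ 0.009294 rad

θ(16/5) = 10891/1171875 rad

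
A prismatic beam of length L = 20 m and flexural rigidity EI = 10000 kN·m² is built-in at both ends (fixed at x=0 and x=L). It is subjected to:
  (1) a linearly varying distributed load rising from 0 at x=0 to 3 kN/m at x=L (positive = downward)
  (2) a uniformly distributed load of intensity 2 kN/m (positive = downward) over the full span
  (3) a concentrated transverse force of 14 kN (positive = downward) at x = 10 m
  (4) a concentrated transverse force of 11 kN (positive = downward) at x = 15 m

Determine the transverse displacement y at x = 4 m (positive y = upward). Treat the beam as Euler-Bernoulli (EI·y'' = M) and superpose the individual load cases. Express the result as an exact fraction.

y(4) = -125417/1500000 m

Load 1 — triangular load w₀=3 kN/m (0→w₀ over full span):
  y_1 = -w₀x²(L-x)²(x+2L)/(120LEI) = -3·4²·(20-4)²·(4+2·20)/(120·20·10000) = -352/15625 m
Load 2 — uniform load w=2 kN/m over full span:
  y_2 = -wx²(L-x)²/(24EI) = -2·4²·(20-4)²/(24·10000) = -64/1875 m
Load 3 — point force P=14 kN at a=10 m (b=L-a=10):
  y_3 = -Pb²x²(3aL-(3a+b)x)/(6L³EI)  [x≤a] = -14·10²·4²·(3·10·20-(3·10+10)·4)/(6·20³·10000) = -77/3750 m
Load 4 — point force P=11 kN at a=15 m (b=L-a=5):
  y_4 = -Pb²x²(3aL-(3a+b)x)/(6L³EI)  [x≤a] = -11·5²·4²·(3·15·20-(3·15+5)·4)/(6·20³·10000) = -77/12000 m
Superposition: y = Σ y_i = -125417/1500000 m ≈ -0.083611 m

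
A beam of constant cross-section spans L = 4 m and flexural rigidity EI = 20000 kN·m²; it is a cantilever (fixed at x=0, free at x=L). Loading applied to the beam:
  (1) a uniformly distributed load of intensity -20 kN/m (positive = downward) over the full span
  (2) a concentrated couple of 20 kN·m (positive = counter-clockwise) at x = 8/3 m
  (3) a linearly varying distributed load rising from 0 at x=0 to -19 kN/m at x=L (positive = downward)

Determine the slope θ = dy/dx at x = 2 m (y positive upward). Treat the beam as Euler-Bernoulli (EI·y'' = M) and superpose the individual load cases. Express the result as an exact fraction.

Load 1 — uniform load w=-20 kN/m over full span:
  θ_1 = -wx(x²-3Lx+3L²)/(6EI) = -(-20)·2·(2²-3·4·2+3·4²)/(6·20000) = 7/750 rad
Load 2 — applied couple M₀=20 kN·m at a=8/3 m (b=L-a=4/3):
  θ_2 = M₀x/EI  [x≤a] = 20·2/20000 = 1/500 rad
Load 3 — triangular load w₀=-19 kN/m (0→w₀ over full span):
  θ_3 = (w₀Lx²/4-w₀L²x/3-w₀x⁴/(24L))/EI = ((-19)·4·2²/4-(-19)·4²·2/3-(-19)·2⁴/(24·4))/20000 = 779/120000 rad
Superposition: θ = Σ θ_i = 713/40000 rad ≈ 0.017825 rad

θ(2) = 713/40000 rad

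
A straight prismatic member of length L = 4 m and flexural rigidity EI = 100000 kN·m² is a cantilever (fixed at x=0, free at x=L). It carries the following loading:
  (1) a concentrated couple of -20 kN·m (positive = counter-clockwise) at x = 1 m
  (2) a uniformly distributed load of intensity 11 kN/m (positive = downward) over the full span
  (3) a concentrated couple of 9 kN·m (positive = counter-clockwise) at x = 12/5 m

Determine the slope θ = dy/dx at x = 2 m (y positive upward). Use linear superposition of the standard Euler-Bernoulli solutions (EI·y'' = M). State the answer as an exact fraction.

Load 1 — applied couple M₀=-20 kN·m at a=1 m (b=L-a=3):
  θ_1 = M₀a/EI  [x>a] = (-20)·1/100000 = -1/5000 rad
Load 2 — uniform load w=11 kN/m over full span:
  θ_2 = -wx(x²-3Lx+3L²)/(6EI) = -11·2·(2²-3·4·2+3·4²)/(6·100000) = -77/75000 rad
Load 3 — applied couple M₀=9 kN·m at a=12/5 m (b=L-a=8/5):
  θ_3 = M₀x/EI  [x≤a] = 9·2/100000 = 9/50000 rad
Superposition: θ = Σ θ_i = -157/150000 rad ≈ -0.001047 rad

θ(2) = -157/150000 rad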